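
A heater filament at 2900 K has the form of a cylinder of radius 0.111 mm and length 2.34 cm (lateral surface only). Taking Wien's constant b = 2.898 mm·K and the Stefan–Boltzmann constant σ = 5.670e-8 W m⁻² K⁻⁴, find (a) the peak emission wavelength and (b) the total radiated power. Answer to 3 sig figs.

(a) λ_max = b/T = 2.898×10⁻³/2900 = 9.993×10⁻⁷ m = 0.999 μm.
Lateral area A = 2πrL = 2π×1.11×10⁻⁴×0.0234 = 1.63199×10⁻⁵ m².
(b) P = σAT⁴ = 5.670×10⁻⁸×1.63199×10⁻⁵×(2900)⁴ = 65.4 W.

λ_max ≈ 0.999 μm; P ≈ 65.4 W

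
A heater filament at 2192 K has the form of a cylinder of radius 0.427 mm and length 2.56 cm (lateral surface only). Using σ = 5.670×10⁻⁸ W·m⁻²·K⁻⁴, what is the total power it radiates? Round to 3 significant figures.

P ≈ 89.9 W

Lateral area A = 2πrL = 2π×4.27×10⁻⁴×0.0256 = 6.86828×10⁻⁵ m².
P = σAT⁴ = 5.670×10⁻⁸ × 6.86828×10⁻⁵ × (2192)⁴ = 89.9 W.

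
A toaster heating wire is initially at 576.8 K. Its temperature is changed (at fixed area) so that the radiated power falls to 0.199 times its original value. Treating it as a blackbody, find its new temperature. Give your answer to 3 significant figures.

T₂ ≈ 385 K

P ∝ T⁴, so T₂/T₁ = (P₂/P₁)^(1/4) = (0.199)^(1/4) = 0.667903.
T₂ = 576.8 × 0.667903 = 385 K.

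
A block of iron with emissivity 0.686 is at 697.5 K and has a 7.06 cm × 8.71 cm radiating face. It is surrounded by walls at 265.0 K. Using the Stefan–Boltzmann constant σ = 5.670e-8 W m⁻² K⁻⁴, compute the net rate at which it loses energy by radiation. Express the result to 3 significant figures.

Net loss ≈ 55.4 W

Area A = 0.0706 × 0.0871 = 6.14926×10⁻³ m².
Net radiated power P_net = εσA(T⁴ − T₀⁴) = 0.686×5.670×10⁻⁸×6.14926×10⁻³×(697.5⁴ − 265.0⁴).
T⁴ − T₀⁴ = 2.36688×10¹¹ − 4.93155×10⁹ = 2.31756×10¹¹ K⁴, so P_net = 55.4 W.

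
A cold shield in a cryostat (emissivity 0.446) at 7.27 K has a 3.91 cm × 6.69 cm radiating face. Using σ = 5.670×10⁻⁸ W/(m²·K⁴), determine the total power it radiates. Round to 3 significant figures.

Area A = 0.0391 × 0.0669 = 2.61579×10⁻³ m².
P = εσAT⁴ = 0.446 × 5.670×10⁻⁸ × 2.61579×10⁻³ × (7.27)⁴ = 1.85×10⁻⁷ W.

P ≈ 1.85×10⁻⁷ W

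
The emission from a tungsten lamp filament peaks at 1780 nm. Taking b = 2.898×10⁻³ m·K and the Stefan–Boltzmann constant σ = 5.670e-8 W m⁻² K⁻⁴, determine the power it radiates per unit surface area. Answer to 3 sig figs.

I ≈ 3.98×10⁵ W/m²

Wien's law: T = b/λ_max = 2.898×10⁻³/1.780×10⁻⁶ = 1628.09 K.
Then I = σT⁴ = 5.670×10⁻⁸×(1628.09)⁴ = 3.98×10⁵ W/m².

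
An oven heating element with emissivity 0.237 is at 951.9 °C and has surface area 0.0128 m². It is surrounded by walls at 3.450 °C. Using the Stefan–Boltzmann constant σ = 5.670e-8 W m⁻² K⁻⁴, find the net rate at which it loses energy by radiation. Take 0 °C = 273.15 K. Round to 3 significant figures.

Net loss ≈ 386 W

T = 951.9 °C + 273.15 = 1225.05 K.
Surroundings: T = 3.450 °C + 273.15 = 276.600 K.
Area A = 0.0128 m².
Net radiated power P_net = εσA(T⁴ − T₀⁴) = 0.237×5.670×10⁻⁸×0.0128×(1225.05⁴ − 276.600⁴).
T⁴ − T₀⁴ = 2.25224×10¹² − 5.85341×10⁹ = 2.24639×10¹² K⁴, so P_net = 386 W.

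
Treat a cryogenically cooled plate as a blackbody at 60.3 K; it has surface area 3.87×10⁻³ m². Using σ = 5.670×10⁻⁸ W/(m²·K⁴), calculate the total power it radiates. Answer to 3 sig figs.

P ≈ 2.90×10⁻³ W

Area A = 3.87×10⁻³ m².
P = σAT⁴ = 5.670×10⁻⁸ × 3.87×10⁻³ × (60.3)⁴ = 2.90×10⁻³ W.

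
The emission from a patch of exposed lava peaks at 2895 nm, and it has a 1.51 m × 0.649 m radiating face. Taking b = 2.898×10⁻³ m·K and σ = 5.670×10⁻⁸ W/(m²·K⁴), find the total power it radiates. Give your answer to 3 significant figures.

Wien's law: T = b/λ_max = 2.898×10⁻³/2.895×10⁻⁶ = 1001.04 K.
Area A = 1.51 × 0.649 = 0.97999 m².
Then P = σAT⁴ = 5.670×10⁻⁸×0.97999×(1001.04)⁴ = 5.58×10⁴ W.

P ≈ 5.58×10⁴ W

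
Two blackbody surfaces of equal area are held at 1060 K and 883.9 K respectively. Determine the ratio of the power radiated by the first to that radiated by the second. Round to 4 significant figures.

P₁/P₂ ≈ 2.068

With equal areas, P₁/P₂ = (T₁/T₂)⁴ = (1060/883.9)⁴ = 2.068.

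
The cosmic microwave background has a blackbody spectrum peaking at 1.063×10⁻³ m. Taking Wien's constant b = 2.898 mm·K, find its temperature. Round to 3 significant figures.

T ≈ 2.73 K

Wien's law gives T = b/λ_max = (2.898×10⁻³ m·K)/(1.063×10⁻³ m) = 2.73 K.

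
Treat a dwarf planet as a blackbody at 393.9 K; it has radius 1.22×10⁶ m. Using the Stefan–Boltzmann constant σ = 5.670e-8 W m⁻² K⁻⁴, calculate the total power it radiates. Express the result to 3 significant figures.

Surface area A = 4πR² = 4π(1.22×10⁶ m)² = 1.87038×10¹³ m².
P = σAT⁴ = 5.670×10⁻⁸ × 1.87038×10¹³ × (393.9)⁴ = 2.55×10¹⁶ W.

P ≈ 2.55×10¹⁶ W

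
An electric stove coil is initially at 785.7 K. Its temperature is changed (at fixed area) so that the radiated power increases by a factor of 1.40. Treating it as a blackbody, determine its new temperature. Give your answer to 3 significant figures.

P ∝ T⁴, so T₂/T₁ = (P₂/P₁)^(1/4) = (1.40)^(1/4) = 1.08776.
T₂ = 785.7 × 1.08776 = 855 K.

T₂ ≈ 855 K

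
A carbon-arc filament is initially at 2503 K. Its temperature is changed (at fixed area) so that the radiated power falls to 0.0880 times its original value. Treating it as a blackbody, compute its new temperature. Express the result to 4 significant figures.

P ∝ T⁴, so T₂/T₁ = (P₂/P₁)^(1/4) = (0.0880)^(1/4) = 0.544654.
T₂ = 2503 × 0.544654 = 1363 K.

T₂ ≈ 1363 K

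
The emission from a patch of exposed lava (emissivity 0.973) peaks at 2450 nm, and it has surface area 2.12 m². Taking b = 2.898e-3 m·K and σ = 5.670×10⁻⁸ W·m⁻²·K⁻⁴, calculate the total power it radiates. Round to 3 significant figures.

Wien's law: T = b/λ_max = 2.898×10⁻³/2.450×10⁻⁶ = 1182.86 K.
Area A = 2.12 m².
Then P = εσAT⁴ = 0.973×5.670×10⁻⁸×2.12×(1182.86)⁴ = 2.29×10⁵ W.

P ≈ 2.29×10⁵ W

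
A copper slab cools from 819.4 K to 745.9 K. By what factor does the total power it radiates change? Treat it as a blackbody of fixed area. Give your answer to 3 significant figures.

P ∝ T⁴, so P₂/P₁ = (T₂/T₁)⁴ = (745.9/819.4)⁴ = (0.910300)⁴ = 0.687.

P₂/P₁ ≈ 0.687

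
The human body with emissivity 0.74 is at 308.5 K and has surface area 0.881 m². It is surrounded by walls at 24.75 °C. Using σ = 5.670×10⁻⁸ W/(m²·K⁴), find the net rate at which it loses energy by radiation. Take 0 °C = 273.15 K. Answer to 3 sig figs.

Net loss ≈ 43.7 W

Surroundings: T = 24.75 °C + 273.15 = 297.90 K.
Area A = 0.881 m².
Net radiated power P_net = εσA(T⁴ − T₀⁴) = 0.74×5.670×10⁻⁸×0.881×(308.5⁴ − 297.90⁴).
T⁴ − T₀⁴ = 9.05776×10⁹ − 7.87557×10⁹ = 1.18219×10⁹ K⁴, so P_net = 43.7 W.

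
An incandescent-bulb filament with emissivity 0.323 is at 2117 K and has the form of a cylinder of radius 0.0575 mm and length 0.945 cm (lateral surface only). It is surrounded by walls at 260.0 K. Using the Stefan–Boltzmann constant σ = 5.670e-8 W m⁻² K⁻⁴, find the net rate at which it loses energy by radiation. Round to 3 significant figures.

Net loss ≈ 1.26 W

Lateral area A = 2πrL = 2π×5.75×10⁻⁵×9.45×10⁻³ = 3.41413×10⁻⁶ m².
Net radiated power P_net = εσA(T⁴ − T₀⁴) = 0.323×5.670×10⁻⁸×3.41413×10⁻⁶×(2117⁴ − 260.0⁴).
T⁴ − T₀⁴ = 2.00855×10¹³ − 4.56976×10⁹ = 2.00809×10¹³ K⁴, so P_net = 1.26 W.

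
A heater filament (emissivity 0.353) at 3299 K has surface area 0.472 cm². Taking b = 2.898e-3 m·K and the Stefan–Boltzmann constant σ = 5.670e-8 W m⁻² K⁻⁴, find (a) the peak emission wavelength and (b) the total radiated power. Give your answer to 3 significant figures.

(a) λ_max = b/T = 2.898×10⁻³/3299 = 8.784×10⁻⁷ m = 0.878 μm.
Area A = 0.472 cm² = 4.72×10⁻⁵ m².
(b) P = εσAT⁴ = 0.353×5.670×10⁻⁸×4.72×10⁻⁵×(3299)⁴ = 112 W.

λ_max ≈ 0.878 μm; P ≈ 112 W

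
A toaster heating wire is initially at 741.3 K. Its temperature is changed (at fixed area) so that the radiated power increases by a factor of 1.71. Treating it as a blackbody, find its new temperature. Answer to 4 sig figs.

T₂ ≈ 847.7 K

P ∝ T⁴, so T₂/T₁ = (P₂/P₁)^(1/4) = (1.71)^(1/4) = 1.14353.
T₂ = 741.3 × 1.14353 = 847.7 K.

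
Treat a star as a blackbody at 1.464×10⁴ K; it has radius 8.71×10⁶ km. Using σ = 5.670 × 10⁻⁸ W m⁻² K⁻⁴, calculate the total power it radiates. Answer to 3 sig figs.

Surface area A = 4πR² = 4π(8.71×10⁹ m)² = 9.53336×10²⁰ m².
P = σAT⁴ = 5.670×10⁻⁸ × 9.53336×10²⁰ × (1.464×10⁴)⁴ = 2.48×10³⁰ W.

P ≈ 2.48×10³⁰ W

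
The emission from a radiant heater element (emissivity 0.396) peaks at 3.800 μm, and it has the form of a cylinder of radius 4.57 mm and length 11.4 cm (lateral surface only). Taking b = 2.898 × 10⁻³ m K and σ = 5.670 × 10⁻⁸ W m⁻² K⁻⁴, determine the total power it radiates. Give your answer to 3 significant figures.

Wien's law: T = b/λ_max = 2.898×10⁻³/3.800×10⁻⁶ = 762.632 K.
Lateral area A = 2πrL = 2π×4.57×10⁻³×0.114 = 3.27341×10⁻³ m².
Then P = εσAT⁴ = 0.396×5.670×10⁻⁸×3.27341×10⁻³×(762.632)⁴ = 24.9 W.

P ≈ 24.9 W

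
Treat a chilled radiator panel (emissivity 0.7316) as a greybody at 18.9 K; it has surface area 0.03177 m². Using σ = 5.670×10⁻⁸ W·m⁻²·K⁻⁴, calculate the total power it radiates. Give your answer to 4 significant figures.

Area A = 0.03177 m².
P = εσAT⁴ = 0.7316 × 5.670×10⁻⁸ × 0.03177 × (18.9)⁴ = 1.682×10⁻⁴ W.

P ≈ 1.682×10⁻⁴ W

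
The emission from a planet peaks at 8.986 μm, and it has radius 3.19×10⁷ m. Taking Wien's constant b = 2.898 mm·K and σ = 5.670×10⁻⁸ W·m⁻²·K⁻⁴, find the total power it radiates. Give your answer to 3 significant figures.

P ≈ 7.84×10¹⁸ W

Wien's law: T = b/λ_max = 2.898×10⁻³/8.986×10⁻⁶ = 322.502 K.
Surface area A = 4πR² = 4π(3.19×10⁷ m)² = 1.27877×10¹⁶ m².
Then P = σAT⁴ = 5.670×10⁻⁸×1.27877×10¹⁶×(322.502)⁴ = 7.84×10¹⁸ W.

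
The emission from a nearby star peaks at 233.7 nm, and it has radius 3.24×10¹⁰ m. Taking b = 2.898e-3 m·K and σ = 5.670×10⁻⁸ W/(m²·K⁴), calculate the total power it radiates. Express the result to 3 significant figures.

Wien's law: T = b/λ_max = 2.898×10⁻³/2.337×10⁻⁷ = 12400.5 K.
Surface area A = 4πR² = 4π(3.24×10¹⁰ m)² = 1.31917×10²² m².
Then P = σAT⁴ = 5.670×10⁻⁸×1.31917×10²²×(12400.5)⁴ = 1.77×10³¹ W.

P ≈ 1.77×10³¹ W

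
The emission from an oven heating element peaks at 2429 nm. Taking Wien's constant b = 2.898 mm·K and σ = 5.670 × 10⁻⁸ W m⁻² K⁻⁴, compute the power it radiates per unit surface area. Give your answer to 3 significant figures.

Wien's law: T = b/λ_max = 2.898×10⁻³/2.429×10⁻⁶ = 1193.08 K.
Then I = σT⁴ = 5.670×10⁻⁸×(1193.08)⁴ = 1.15×10⁵ W/m².

I ≈ 1.15×10⁵ W/m²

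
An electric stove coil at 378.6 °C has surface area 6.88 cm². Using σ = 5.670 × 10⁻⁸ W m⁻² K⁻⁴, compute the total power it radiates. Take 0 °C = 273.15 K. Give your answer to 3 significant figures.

T = 378.6 °C + 273.15 = 651.75 K.
Area A = 6.88 cm² = 6.88×10⁻⁴ m².
P = σAT⁴ = 5.670×10⁻⁸ × 6.88×10⁻⁴ × (651.75)⁴ = 7.04 W.

P ≈ 7.04 W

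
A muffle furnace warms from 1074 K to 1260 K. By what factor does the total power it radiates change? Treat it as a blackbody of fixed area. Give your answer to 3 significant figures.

P ∝ T⁴, so P₂/P₁ = (T₂/T₁)⁴ = (1260/1074)⁴ = (1.17318)⁴ = 1.89.

P₂/P₁ ≈ 1.89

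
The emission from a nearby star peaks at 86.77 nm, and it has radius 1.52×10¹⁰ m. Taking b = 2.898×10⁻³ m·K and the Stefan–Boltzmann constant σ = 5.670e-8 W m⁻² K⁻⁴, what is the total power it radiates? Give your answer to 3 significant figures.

Wien's law: T = b/λ_max = 2.898×10⁻³/8.677×10⁻⁸ = 33398.6 K.
Surface area A = 4πR² = 4π(1.52×10¹⁰ m)² = 2.90333×10²¹ m².
Then P = σAT⁴ = 5.670×10⁻⁸×2.90333×10²¹×(33398.6)⁴ = 2.05×10³² W.

P ≈ 2.05×10³² W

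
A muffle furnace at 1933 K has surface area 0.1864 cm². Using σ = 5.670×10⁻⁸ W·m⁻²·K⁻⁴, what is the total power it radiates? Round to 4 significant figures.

P ≈ 14.76 W

Area A = 0.1864 cm² = 1.864×10⁻⁵ m².
P = σAT⁴ = 5.670×10⁻⁸ × 1.864×10⁻⁵ × (1933)⁴ = 14.76 W.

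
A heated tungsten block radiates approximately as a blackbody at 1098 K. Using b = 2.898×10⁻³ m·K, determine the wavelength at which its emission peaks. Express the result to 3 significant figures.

Wien's displacement law: λ_max = b/T = (2.898×10⁻³ m·K)/(1098 K) = 2.639×10⁻⁶ m.
That is 2.64×10³ nm, in the infrared range.

λ_max ≈ 2.64×10³ nm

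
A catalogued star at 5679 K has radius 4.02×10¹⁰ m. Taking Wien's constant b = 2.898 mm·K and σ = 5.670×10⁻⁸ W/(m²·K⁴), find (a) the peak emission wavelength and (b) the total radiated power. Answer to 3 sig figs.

(a) λ_max = b/T = 2.898×10⁻³/5679 = 5.103×10⁻⁷ m = 510 nm.
Surface area A = 4πR² = 4π(4.02×10¹⁰ m)² = 2.03078×10²² m².
(b) P = σAT⁴ = 5.670×10⁻⁸×2.03078×10²²×(5679)⁴ = 1.20×10³⁰ W.

λ_max ≈ 510 nm; P ≈ 1.20×10³⁰ W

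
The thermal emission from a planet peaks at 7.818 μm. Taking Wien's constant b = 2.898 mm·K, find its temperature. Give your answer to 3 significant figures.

Wien's law gives T = b/λ_max = (2.898×10⁻³ m·K)/(7.818×10⁻⁶ m) = 371 K.

T ≈ 371 K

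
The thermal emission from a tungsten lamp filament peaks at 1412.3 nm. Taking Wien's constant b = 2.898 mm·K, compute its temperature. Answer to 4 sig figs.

T ≈ 2052 K

Wien's law gives T = b/λ_max = (2.898×10⁻³ m·K)/(1.4123×10⁻⁶ m) = 2052 K.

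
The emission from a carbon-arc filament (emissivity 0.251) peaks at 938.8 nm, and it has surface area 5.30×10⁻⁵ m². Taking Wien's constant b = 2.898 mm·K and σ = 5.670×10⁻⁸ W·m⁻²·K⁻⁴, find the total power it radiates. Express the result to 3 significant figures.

Wien's law: T = b/λ_max = 2.898×10⁻³/9.388×10⁻⁷ = 3086.92 K.
Area A = 5.30×10⁻⁵ m².
Then P = εσAT⁴ = 0.251×5.670×10⁻⁸×5.30×10⁻⁵×(3086.92)⁴ = 68.5 W.

P ≈ 68.5 W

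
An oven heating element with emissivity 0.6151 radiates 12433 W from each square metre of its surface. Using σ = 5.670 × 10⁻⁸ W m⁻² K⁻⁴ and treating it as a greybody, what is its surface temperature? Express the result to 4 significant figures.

T ≈ 772.7 K

I = εσT⁴, so T = (I/εσ)^(1/4) = (12433/(0.6151×5.670×10⁻⁸))^(1/4) = 772.7 K.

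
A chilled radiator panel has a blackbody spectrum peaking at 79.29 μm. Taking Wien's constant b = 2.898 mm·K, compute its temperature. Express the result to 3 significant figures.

Wien's law gives T = b/λ_max = (2.898×10⁻³ m·K)/(7.929×10⁻⁵ m) = 36.5 K.

T ≈ 36.5 K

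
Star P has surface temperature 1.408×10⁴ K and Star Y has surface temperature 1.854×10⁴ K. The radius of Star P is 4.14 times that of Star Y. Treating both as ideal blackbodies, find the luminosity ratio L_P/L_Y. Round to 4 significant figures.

L ∝ R²T⁴, so L_P/L_Y = (R_P/R_Y)²(T_P/T_Y)⁴ = (4.14)² × (1.408×10⁴/1.854×10⁴)⁴ = 17.1396 × 0.332638 = 5.701.

L_P/L_Y ≈ 5.701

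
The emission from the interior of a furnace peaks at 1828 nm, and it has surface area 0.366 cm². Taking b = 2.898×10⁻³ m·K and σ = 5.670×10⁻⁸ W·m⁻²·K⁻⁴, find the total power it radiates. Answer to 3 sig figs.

P ≈ 13.1 W

Wien's law: T = b/λ_max = 2.898×10⁻³/1.828×10⁻⁶ = 1585.34 K.
Area A = 0.366 cm² = 3.66×10⁻⁵ m².
Then P = σAT⁴ = 5.670×10⁻⁸×3.66×10⁻⁵×(1585.34)⁴ = 13.1 W.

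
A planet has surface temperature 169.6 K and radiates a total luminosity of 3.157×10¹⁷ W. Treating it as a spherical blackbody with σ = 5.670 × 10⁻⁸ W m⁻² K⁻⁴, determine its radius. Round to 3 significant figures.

R ≈ 2.31×10⁷ m

L = 4πR²σT⁴ ⇒ R = √(L/(4πσT⁴)).
σT⁴ = 46.9123 W/m², so R = √(3.157×10¹⁷/(4π×46.9123)) = 2.31×10⁷ m.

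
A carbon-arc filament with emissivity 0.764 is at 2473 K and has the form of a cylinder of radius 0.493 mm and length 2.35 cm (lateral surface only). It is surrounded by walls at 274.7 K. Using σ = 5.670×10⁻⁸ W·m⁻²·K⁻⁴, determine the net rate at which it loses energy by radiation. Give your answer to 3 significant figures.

Lateral area A = 2πrL = 2π×4.93×10⁻⁴×0.0235 = 7.27938×10⁻⁵ m².
Net radiated power P_net = εσA(T⁴ − T₀⁴) = 0.764×5.670×10⁻⁸×7.27938×10⁻⁵×(2473⁴ − 274.7⁴).
T⁴ − T₀⁴ = 3.74021×10¹³ − 5.69423×10⁹ = 3.73964×10¹³ K⁴, so P_net = 118 W.

Net loss ≈ 118 W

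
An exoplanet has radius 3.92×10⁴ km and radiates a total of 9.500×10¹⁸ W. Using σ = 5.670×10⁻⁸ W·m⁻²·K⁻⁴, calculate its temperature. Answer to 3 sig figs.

T ≈ 305 K

Surface area A = 4πR² = 4π(3.92×10⁷ m)² = 1.93100×10¹⁶ m².
P = σAT⁴ ⇒ T = (P/(σA))^(1/4) = (9.500×10¹⁸/(5.670×10⁻⁸×1.93100×10¹⁶))^(1/4) = 305 K.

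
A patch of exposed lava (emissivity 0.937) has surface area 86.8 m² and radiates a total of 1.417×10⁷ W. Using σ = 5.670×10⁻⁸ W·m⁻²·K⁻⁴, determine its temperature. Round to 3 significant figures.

Area A = 86.8 m².
P = εσAT⁴ ⇒ T = (P/(εσA))^(1/4) = (1.417×10⁷/(0.937×5.670×10⁻⁸×86.8))^(1/4) = 1.32×10³ K.

T ≈ 1.32×10³ K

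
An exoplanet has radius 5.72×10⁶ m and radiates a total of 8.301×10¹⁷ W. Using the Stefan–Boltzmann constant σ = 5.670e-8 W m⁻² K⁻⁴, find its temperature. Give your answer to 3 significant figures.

Surface area A = 4πR² = 4π(5.72×10⁶ m)² = 4.11152×10¹⁴ m².
P = σAT⁴ ⇒ T = (P/(σA))^(1/4) = (8.301×10¹⁷/(5.670×10⁻⁸×4.11152×10¹⁴))^(1/4) = 434 K.

T ≈ 434 K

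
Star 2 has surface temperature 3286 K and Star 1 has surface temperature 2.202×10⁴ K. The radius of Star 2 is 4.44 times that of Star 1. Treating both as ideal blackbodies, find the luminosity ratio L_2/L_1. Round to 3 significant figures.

L ∝ R²T⁴, so L_2/L_1 = (R_2/R_1)²(T_2/T_1)⁴ = (4.44)² × (3286/2.202×10⁴)⁴ = 19.7136 × 4.95908×10⁻⁴ = 9.78×10⁻³.

L_2/L_1 ≈ 9.78×10⁻³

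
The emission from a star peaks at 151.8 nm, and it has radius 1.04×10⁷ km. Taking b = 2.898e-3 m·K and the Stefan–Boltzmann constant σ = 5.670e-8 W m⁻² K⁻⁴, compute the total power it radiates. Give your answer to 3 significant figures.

Wien's law: T = b/λ_max = 2.898×10⁻³/1.518×10⁻⁷ = 19090.9 K.
Surface area A = 4πR² = 4π(1.04×10¹⁰ m)² = 1.35918×10²¹ m².
Then P = σAT⁴ = 5.670×10⁻⁸×1.35918×10²¹×(19090.9)⁴ = 1.02×10³¹ W.

P ≈ 1.02×10³¹ W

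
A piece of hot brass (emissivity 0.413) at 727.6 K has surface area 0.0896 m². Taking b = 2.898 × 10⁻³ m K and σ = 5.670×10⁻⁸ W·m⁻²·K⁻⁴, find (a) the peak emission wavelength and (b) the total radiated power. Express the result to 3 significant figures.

(a) λ_max = b/T = 2.898×10⁻³/727.6 = 3.983×10⁻⁶ m = 3.98 μm.
Area A = 0.0896 m².
(b) P = εσAT⁴ = 0.413×5.670×10⁻⁸×0.0896×(727.6)⁴ = 588 W.

λ_max ≈ 3.98 μm; P ≈ 588 W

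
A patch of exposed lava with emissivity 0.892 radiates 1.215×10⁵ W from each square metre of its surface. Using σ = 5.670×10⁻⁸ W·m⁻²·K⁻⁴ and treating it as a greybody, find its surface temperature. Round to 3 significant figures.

I = εσT⁴, so T = (I/εσ)^(1/4) = (1.215×10⁵/(0.892×5.670×10⁻⁸))^(1/4) = 1.24×10³ K.

T ≈ 1.24×10³ K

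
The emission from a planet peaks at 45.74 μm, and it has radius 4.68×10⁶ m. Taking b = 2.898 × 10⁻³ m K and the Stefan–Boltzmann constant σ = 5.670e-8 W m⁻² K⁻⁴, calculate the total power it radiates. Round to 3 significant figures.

Wien's law: T = b/λ_max = 2.898×10⁻³/4.574×10⁻⁵ = 63.3581 K.
Surface area A = 4πR² = 4π(4.68×10⁶ m)² = 2.75234×10¹⁴ m².
Then P = σAT⁴ = 5.670×10⁻⁸×2.75234×10¹⁴×(63.3581)⁴ = 2.51×10¹⁴ W.

P ≈ 2.51×10¹⁴ W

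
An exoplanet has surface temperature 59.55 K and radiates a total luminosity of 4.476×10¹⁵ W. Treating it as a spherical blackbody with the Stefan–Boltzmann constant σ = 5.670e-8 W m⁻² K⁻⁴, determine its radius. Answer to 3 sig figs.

R ≈ 2.24×10⁷ m

L = 4πR²σT⁴ ⇒ R = √(L/(4πσT⁴)).
σT⁴ = 0.713034 W/m², so R = √(4.476×10¹⁵/(4π×0.713034)) = 2.24×10⁷ m.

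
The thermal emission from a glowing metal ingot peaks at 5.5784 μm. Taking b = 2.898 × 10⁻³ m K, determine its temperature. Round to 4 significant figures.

Wien's law gives T = b/λ_max = (2.898×10⁻³ m·K)/(5.5784×10⁻⁶ m) = 519.5 K.

T ≈ 519.5 K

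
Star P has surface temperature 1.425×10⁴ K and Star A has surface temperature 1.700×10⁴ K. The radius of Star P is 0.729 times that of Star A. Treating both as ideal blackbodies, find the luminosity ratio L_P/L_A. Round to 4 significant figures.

L_P/L_A ≈ 0.2624

L ∝ R²T⁴, so L_P/L_A = (R_P/R_A)²(T_P/T_A)⁴ = (0.729)² × (1.425×10⁴/1.700×10⁴)⁴ = 0.531441 × 0.493701 = 0.2624.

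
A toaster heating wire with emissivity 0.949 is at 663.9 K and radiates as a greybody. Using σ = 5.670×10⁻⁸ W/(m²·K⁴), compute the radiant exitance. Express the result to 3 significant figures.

I ≈ 1.05×10⁴ W/m²

Stefan–Boltzmann: I = εσT⁴ = 0.949 × 5.670×10⁻⁸ × (663.9)⁴ = 1.05×10⁴ W/m².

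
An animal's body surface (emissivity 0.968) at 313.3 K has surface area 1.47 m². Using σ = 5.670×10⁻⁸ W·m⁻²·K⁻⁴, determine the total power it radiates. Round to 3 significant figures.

Area A = 1.47 m².
P = εσAT⁴ = 0.968 × 5.670×10⁻⁸ × 1.47 × (313.3)⁴ = 777 W.

P ≈ 777 W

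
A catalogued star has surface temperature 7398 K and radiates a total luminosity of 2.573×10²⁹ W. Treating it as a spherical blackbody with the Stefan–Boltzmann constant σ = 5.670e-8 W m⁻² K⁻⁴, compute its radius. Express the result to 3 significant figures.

L = 4πR²σT⁴ ⇒ R = √(L/(4πσT⁴)).
σT⁴ = 1.69840×10⁸ W/m², so R = √(2.573×10²⁹/(4π×1.69840×10⁸)) = 1.10×10¹⁰ m.

R ≈ 1.10×10¹⁰ m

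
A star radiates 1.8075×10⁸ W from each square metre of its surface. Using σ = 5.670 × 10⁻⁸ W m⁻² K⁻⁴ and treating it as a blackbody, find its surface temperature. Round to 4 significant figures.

I = σT⁴, so T = (I/σ)^(1/4) = (1.8075×10⁸/(5.670×10⁻⁸))^(1/4) = 7514 K.

T ≈ 7514 K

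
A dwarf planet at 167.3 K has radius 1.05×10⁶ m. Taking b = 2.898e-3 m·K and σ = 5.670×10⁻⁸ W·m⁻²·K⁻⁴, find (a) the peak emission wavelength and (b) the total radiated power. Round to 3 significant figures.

λ_max ≈ 17.3 μm; P ≈ 6.15×10¹⁴ W

(a) λ_max = b/T = 2.898×10⁻³/167.3 = 1.732×10⁻⁵ m = 17.3 μm.
Surface area A = 4πR² = 4π(1.05×10⁶ m)² = 1.38544×10¹³ m².
(b) P = σAT⁴ = 5.670×10⁻⁸×1.38544×10¹³×(167.3)⁴ = 6.15×10¹⁴ W.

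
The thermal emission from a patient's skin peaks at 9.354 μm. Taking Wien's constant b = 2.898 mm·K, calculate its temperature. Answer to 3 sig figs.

T ≈ 310 K

Wien's law gives T = b/λ_max = (2.898×10⁻³ m·K)/(9.354×10⁻⁶ m) = 310 K.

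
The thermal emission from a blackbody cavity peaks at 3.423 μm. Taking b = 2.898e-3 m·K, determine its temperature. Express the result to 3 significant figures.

Wien's law gives T = b/λ_max = (2.898×10⁻³ m·K)/(3.423×10⁻⁶ m) = 847 K.

T ≈ 847 K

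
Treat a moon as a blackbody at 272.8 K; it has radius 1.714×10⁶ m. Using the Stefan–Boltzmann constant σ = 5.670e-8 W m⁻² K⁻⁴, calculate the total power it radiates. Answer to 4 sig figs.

P ≈ 1.159×10¹⁶ W

Surface area A = 4πR² = 4π(1.714×10⁶ m)² = 3.69174×10¹³ m².
P = σAT⁴ = 5.670×10⁻⁸ × 3.69174×10¹³ × (272.8)⁴ = 1.159×10¹⁶ W.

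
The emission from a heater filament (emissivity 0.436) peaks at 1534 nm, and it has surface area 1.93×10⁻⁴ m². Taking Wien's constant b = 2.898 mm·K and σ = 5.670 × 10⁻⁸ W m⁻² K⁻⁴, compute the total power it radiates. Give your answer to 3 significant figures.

P ≈ 60.8 W

Wien's law: T = b/λ_max = 2.898×10⁻³/1.534×10⁻⁶ = 1889.18 K.
Area A = 1.93×10⁻⁴ m².
Then P = εσAT⁴ = 0.436×5.670×10⁻⁸×1.93×10⁻⁴×(1889.18)⁴ = 60.8 W.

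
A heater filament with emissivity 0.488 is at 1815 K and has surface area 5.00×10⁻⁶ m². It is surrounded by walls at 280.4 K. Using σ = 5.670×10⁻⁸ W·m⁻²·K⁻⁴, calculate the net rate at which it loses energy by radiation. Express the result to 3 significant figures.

Area A = 5.00×10⁻⁶ m².
Net radiated power P_net = εσA(T⁴ − T₀⁴) = 0.488×5.670×10⁻⁸×5.00×10⁻⁶×(1815⁴ − 280.4⁴).
T⁴ − T₀⁴ = 1.08519×10¹³ − 6.18176×10⁹ = 1.08457×10¹³ K⁴, so P_net = 1.50 W.

Net loss ≈ 1.50 W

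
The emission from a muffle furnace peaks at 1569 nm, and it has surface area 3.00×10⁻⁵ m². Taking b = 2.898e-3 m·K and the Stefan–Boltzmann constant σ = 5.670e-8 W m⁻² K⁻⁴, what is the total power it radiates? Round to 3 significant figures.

Wien's law: T = b/λ_max = 2.898×10⁻³/1.569×10⁻⁶ = 1847.04 K.
Area A = 3.00×10⁻⁵ m².
Then P = σAT⁴ = 5.670×10⁻⁸×3.00×10⁻⁵×(1847.04)⁴ = 19.8 W.

P ≈ 19.8 W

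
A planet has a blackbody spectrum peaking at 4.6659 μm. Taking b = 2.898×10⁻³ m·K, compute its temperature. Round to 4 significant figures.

Wien's law gives T = b/λ_max = (2.898×10⁻³ m·K)/(4.6659×10⁻⁶ m) = 621.1 K.

T ≈ 621.1 K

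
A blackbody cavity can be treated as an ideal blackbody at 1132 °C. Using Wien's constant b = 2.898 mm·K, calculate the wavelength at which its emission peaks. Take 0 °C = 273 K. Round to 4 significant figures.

λ_max ≈ 2.063 μm

T = 1132 °C + 273 = 1405 K.
Wien's displacement law: λ_max = b/T = (2.898×10⁻³ m·K)/(1405 K) = 2.0626×10⁻⁶ m.
That is 2.063 μm, in the infrared range.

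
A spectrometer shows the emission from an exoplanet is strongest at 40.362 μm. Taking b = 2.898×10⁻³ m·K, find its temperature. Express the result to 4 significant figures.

T ≈ 71.80 K

Wien's law gives T = b/λ_max = (2.898×10⁻³ m·K)/(4.0362×10⁻⁵ m) = 71.80 K.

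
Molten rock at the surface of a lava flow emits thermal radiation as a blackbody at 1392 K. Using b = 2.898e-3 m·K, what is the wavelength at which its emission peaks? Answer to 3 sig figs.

Wien's displacement law: λ_max = b/T = (2.898×10⁻³ m·K)/(1392 K) = 2.082×10⁻⁶ m.
That is 2.08 μm, in the infrared range.

λ_max ≈ 2.08 μm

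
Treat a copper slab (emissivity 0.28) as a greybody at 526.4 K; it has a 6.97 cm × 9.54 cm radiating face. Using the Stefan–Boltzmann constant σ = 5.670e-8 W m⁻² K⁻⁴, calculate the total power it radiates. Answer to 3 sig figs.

Area A = 0.0697 × 0.0954 = 6.64938×10⁻³ m².
P = εσAT⁴ = 0.28 × 5.670×10⁻⁸ × 6.64938×10⁻³ × (526.4)⁴ = 8.11 W.

P ≈ 8.11 W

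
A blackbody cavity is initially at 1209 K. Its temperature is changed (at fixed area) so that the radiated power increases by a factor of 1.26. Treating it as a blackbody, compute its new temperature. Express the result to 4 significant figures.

T₂ ≈ 1281 K

P ∝ T⁴, so T₂/T₁ = (P₂/P₁)^(1/4) = (1.26)^(1/4) = 1.05948.
T₂ = 1209 × 1.05948 = 1281 K.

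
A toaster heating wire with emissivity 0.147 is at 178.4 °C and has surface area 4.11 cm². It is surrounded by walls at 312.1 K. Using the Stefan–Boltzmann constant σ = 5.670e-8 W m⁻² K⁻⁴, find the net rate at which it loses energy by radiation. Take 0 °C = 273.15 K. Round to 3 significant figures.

T = 178.4 °C + 273.15 = 451.55 K.
Area A = 4.11 cm² = 4.11×10⁻⁴ m².
Net radiated power P_net = εσA(T⁴ − T₀⁴) = 0.147×5.670×10⁻⁸×4.11×10⁻⁴×(451.55⁴ − 312.1⁴).
T⁴ − T₀⁴ = 4.15742×10¹⁰ − 9.48801×10⁹ = 3.20862×10¹⁰ K⁴, so P_net = 0.110 W.

Net loss ≈ 0.110 W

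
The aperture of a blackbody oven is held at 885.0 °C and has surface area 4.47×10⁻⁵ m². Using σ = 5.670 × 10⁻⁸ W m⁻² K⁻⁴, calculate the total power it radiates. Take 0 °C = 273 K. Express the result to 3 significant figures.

P ≈ 4.56 W

T = 885.0 °C + 273 = 1158.0 K.
Area A = 4.47×10⁻⁵ m².
P = σAT⁴ = 5.670×10⁻⁸ × 4.47×10⁻⁵ × (1158.0)⁴ = 4.56 W.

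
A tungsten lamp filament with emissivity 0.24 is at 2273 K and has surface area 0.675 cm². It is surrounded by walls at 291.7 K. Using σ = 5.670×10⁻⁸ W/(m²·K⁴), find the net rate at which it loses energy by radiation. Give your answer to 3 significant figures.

Area A = 0.675 cm² = 6.75×10⁻⁵ m².
Net radiated power P_net = εσA(T⁴ − T₀⁴) = 0.24×5.670×10⁻⁸×6.75×10⁻⁵×(2273⁴ − 291.7⁴).
T⁴ − T₀⁴ = 2.66930×10¹³ − 7.24012×10⁹ = 2.66858×10¹³ K⁴, so P_net = 24.5 W.

Net loss ≈ 24.5 W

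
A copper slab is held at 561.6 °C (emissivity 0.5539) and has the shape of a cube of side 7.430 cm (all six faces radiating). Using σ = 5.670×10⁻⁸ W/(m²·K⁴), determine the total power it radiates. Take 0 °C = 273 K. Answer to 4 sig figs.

P ≈ 504.7 W

T = 561.6 °C + 273 = 834.6 K.
Area A = 6s² = 6×(0.07430 m)² = 0.0331229 m².
P = εσAT⁴ = 0.5539 × 5.670×10⁻⁸ × 0.0331229 × (834.6)⁴ = 504.7 W.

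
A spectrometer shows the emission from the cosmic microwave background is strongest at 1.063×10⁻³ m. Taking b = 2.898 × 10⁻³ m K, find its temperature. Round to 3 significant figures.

Wien's law gives T = b/λ_max = (2.898×10⁻³ m·K)/(1.063×10⁻³ m) = 2.73 K.

T ≈ 2.73 K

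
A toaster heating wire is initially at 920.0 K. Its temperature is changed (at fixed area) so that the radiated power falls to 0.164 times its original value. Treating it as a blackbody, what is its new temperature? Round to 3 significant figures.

P ∝ T⁴, so T₂/T₁ = (P₂/P₁)^(1/4) = (0.164)^(1/4) = 0.636372.
T₂ = 920.0 × 0.636372 = 585 K.

T₂ ≈ 585 K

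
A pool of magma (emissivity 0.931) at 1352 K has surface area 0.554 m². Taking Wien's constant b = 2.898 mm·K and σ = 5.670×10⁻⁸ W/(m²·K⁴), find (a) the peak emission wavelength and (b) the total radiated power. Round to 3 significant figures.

λ_max ≈ 2.14×10³ nm; P ≈ 9.77×10⁴ W

(a) λ_max = b/T = 2.898×10⁻³/1352 = 2.143×10⁻⁶ m = 2.14×10³ nm.
Area A = 0.554 m².
(b) P = εσAT⁴ = 0.931×5.670×10⁻⁸×0.554×(1352)⁴ = 9.77×10⁴ W.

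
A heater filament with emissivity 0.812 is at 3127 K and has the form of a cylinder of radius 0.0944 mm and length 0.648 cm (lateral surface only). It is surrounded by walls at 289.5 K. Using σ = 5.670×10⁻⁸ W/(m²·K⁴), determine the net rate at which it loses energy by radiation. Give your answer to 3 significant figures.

Lateral area A = 2πrL = 2π×9.44×10⁻⁵×6.48×10⁻³ = 3.84350×10⁻⁶ m².
Net radiated power P_net = εσA(T⁴ − T₀⁴) = 0.812×5.670×10⁻⁸×3.84350×10⁻⁶×(3127⁴ − 289.5⁴).
T⁴ − T₀⁴ = 9.56118×10¹³ − 7.02416×10⁹ = 9.56048×10¹³ K⁴, so P_net = 16.9 W.

Net loss ≈ 16.9 W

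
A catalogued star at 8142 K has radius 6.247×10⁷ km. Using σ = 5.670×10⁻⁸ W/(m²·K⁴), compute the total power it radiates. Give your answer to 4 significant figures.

Surface area A = 4πR² = 4π(6.247×10¹⁰ m)² = 4.90403×10²² m².
P = σAT⁴ = 5.670×10⁻⁸ × 4.90403×10²² × (8142)⁴ = 1.222×10³¹ W.

P ≈ 1.222×10³¹ W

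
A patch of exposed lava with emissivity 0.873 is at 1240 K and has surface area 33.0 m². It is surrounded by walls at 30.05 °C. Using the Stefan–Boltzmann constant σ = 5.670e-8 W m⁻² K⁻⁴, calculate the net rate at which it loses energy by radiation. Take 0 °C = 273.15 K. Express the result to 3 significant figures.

Net loss ≈ 3.85×10⁶ W

Surroundings: T = 30.05 °C + 273.15 = 303.20 K.
Area A = 33.0 m².
Net radiated power P_net = εσA(T⁴ − T₀⁴) = 0.873×5.670×10⁻⁸×33.0×(1240⁴ − 303.20⁴).
T⁴ − T₀⁴ = 2.36421×10¹² − 8.45117×10⁹ = 2.35576×10¹² K⁴, so P_net = 3.85×10⁶ W.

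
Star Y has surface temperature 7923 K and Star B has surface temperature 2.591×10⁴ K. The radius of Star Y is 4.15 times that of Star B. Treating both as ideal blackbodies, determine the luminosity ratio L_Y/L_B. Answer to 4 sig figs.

L_Y/L_B ≈ 0.1506

L ∝ R²T⁴, so L_Y/L_B = (R_Y/R_B)²(T_Y/T_B)⁴ = (4.15)² × (7923/2.591×10⁴)⁴ = 17.2225 × 8.74357×10⁻³ = 0.1506.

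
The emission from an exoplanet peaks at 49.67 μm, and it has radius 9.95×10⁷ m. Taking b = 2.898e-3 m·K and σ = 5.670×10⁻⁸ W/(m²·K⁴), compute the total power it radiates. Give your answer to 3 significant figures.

P ≈ 8.17×10¹⁶ W

Wien's law: T = b/λ_max = 2.898×10⁻³/4.967×10⁻⁵ = 58.3451 K.
Surface area A = 4πR² = 4π(9.95×10⁷ m)² = 1.24410×10¹⁷ m².
Then P = σAT⁴ = 5.670×10⁻⁸×1.24410×10¹⁷×(58.3451)⁴ = 8.17×10¹⁶ W.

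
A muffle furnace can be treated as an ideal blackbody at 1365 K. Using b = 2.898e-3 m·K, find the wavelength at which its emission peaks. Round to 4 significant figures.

Wien's displacement law: λ_max = b/T = (2.898×10⁻³ m·K)/(1365 K) = 2.1231×10⁻⁶ m.
That is 2123 nm, in the infrared range.

λ_max ≈ 2123 nm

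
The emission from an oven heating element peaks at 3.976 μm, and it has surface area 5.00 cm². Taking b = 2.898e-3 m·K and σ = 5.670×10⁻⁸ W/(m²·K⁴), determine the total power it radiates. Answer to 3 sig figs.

Wien's law: T = b/λ_max = 2.898×10⁻³/3.976×10⁻⁶ = 728.873 K.
Area A = 5.00 cm² = 5.00×10⁻⁴ m².
Then P = σAT⁴ = 5.670×10⁻⁸×5.00×10⁻⁴×(728.873)⁴ = 8.00 W.

P ≈ 8.00 W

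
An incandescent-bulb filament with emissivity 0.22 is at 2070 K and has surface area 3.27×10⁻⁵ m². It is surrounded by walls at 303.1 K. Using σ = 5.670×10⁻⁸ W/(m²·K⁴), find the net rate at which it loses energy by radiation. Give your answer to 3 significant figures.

Net loss ≈ 7.49 W

Area A = 3.27×10⁻⁵ m².
Net radiated power P_net = εσA(T⁴ − T₀⁴) = 0.22×5.670×10⁻⁸×3.27×10⁻⁵×(2070⁴ − 303.1⁴).
T⁴ − T₀⁴ = 1.83604×10¹³ − 8.44003×10⁹ = 1.83520×10¹³ K⁴, so P_net = 7.49 W.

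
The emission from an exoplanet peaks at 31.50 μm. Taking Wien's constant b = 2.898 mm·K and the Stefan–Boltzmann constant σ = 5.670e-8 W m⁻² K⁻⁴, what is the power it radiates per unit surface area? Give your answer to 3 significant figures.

Wien's law: T = b/λ_max = 2.898×10⁻³/3.150×10⁻⁵ = 92.0000 K.
Then I = σT⁴ = 5.670×10⁻⁸×(92.0000)⁴ = 4.06 W/m².

I ≈ 4.06 W/m²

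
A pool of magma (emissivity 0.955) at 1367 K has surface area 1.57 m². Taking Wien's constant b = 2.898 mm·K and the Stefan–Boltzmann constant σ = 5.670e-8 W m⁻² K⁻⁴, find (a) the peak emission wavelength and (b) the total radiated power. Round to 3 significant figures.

λ_max ≈ 2.12×10³ nm; P ≈ 2.97×10⁵ W

(a) λ_max = b/T = 2.898×10⁻³/1367 = 2.120×10⁻⁶ m = 2.12×10³ nm.
Area A = 1.57 m².
(b) P = εσAT⁴ = 0.955×5.670×10⁻⁸×1.57×(1367)⁴ = 2.97×10⁵ W.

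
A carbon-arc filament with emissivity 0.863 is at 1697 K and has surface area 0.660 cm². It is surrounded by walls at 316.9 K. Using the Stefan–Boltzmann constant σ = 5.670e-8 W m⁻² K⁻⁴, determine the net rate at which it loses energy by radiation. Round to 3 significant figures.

Net loss ≈ 26.8 W

Area A = 0.660 cm² = 6.60×10⁻⁵ m².
Net radiated power P_net = εσA(T⁴ − T₀⁴) = 0.863×5.670×10⁻⁸×6.60×10⁻⁵×(1697⁴ − 316.9⁴).
T⁴ − T₀⁴ = 8.29330×10¹² − 1.00853×10¹⁰ = 8.28321×10¹² K⁴, so P_net = 26.8 W.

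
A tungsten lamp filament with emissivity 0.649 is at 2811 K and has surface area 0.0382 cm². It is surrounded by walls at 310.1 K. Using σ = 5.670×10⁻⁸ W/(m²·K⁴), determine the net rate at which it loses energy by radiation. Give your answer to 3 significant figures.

Area A = 0.0382 cm² = 3.82×10⁻⁶ m².
Net radiated power P_net = εσA(T⁴ − T₀⁴) = 0.649×5.670×10⁻⁸×3.82×10⁻⁶×(2811⁴ − 310.1⁴).
T⁴ − T₀⁴ = 6.24372×10¹³ − 9.24713×10⁹ = 6.24280×10¹³ K⁴, so P_net = 8.78 W.

Net loss ≈ 8.78 W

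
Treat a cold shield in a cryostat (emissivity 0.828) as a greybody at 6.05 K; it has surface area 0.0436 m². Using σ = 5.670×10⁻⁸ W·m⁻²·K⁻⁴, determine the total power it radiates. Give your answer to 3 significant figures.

Area A = 0.0436 m².
P = εσAT⁴ = 0.828 × 5.670×10⁻⁸ × 0.0436 × (6.05)⁴ = 2.74×10⁻⁶ W.

P ≈ 2.74×10⁻⁶ W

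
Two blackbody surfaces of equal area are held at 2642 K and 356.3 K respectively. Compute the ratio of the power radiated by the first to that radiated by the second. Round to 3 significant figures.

With equal areas, P₁/P₂ = (T₁/T₂)⁴ = (2642/356.3)⁴ = 3.02×10³.

P₁/P₂ ≈ 3.02×10³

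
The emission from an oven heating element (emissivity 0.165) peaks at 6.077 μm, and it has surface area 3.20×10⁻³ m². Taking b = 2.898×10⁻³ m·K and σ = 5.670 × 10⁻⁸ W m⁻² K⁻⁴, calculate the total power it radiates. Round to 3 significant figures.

Wien's law: T = b/λ_max = 2.898×10⁻³/6.077×10⁻⁶ = 476.880 K.
Area A = 3.20×10⁻³ m².
Then P = εσAT⁴ = 0.165×5.670×10⁻⁸×3.20×10⁻³×(476.880)⁴ = 1.55 W.

P ≈ 1.55 W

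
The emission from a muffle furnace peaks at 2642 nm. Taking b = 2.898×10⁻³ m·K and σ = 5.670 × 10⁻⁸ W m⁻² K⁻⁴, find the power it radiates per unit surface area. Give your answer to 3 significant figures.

Wien's law: T = b/λ_max = 2.898×10⁻³/2.642×10⁻⁶ = 1096.90 K.
Then I = σT⁴ = 5.670×10⁻⁸×(1096.90)⁴ = 8.21×10⁴ W/m².

I ≈ 8.21×10⁴ W/m²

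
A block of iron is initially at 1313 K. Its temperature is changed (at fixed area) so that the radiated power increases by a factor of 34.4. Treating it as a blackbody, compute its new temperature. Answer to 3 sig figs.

P ∝ T⁴, so T₂/T₁ = (P₂/P₁)^(1/4) = (34.4)^(1/4) = 2.42181.
T₂ = 1313 × 2.42181 = 3.18×10³ K.

T₂ ≈ 3.18×10³ K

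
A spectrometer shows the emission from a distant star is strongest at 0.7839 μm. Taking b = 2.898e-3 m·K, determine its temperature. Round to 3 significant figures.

T ≈ 3.70×10³ K

Wien's law gives T = b/λ_max = (2.898×10⁻³ m·K)/(7.839×10⁻⁷ m) = 3.70×10³ K.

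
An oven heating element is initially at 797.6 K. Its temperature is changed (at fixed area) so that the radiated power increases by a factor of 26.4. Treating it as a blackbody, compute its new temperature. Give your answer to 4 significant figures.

T₂ ≈ 1808 K

P ∝ T⁴, so T₂/T₁ = (P₂/P₁)^(1/4) = (26.4)^(1/4) = 2.26674.
T₂ = 797.6 × 2.26674 = 1808 K.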